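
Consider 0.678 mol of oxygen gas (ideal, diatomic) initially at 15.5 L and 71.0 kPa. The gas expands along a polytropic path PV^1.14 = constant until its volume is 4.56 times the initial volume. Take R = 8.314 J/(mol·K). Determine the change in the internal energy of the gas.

-527 J

T₁ = P₁V₁/(nR) = 71.0×15.5/(0.678×8.314) = 195 K.
Polytropic n=1.14: T₂ = T₁(V₁/V₂)^(n−1) = 195×(0.219)^0.14 = 158 K; P₂ = P₁(V₁/V₂)^n = 12.6 kPa.
For an ideal gas ΔU = nCvΔT with Cv = (5/2)R = 20.8 J/(mol·K).
ΔU = 0.678×20.8×(158−195) = -527 J.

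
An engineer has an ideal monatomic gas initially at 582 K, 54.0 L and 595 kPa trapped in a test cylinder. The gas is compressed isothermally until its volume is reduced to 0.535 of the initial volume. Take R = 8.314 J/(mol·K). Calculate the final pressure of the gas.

1110 kPa

Isothermal: T stays 582 K; PV = const ⇒ V₂ = 28.9 L, P₂ = 1110 kPa.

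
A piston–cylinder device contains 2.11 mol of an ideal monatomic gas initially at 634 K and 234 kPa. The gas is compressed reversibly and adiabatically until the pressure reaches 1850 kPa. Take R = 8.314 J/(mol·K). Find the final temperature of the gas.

V₁ = nRT₁/P₁ = 2.11×8.314×634/234 = 47.5 L.
Adiabatic: T₂/T₁ = (P₂/P₁)^((γ−1)/γ) ⇒ T₂ = 634×(7.91)^0.400 = 1450 K; V₂ = 13.7 L.

1450 K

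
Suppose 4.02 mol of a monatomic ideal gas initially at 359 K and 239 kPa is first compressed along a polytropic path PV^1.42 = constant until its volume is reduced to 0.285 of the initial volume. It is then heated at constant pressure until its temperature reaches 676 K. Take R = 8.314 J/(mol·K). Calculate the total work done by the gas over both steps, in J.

-17600 J

V₁ = nRT₁/P₁ = 4.02×8.314×359/239 = 50.2 L.
Step 1 — Polytropic n=1.42: T₂ = T₁(V₁/V₂)^(n−1) = 359×(3.51)^0.42 = 608 K; P₂ = P₁(V₁/V₂)^n = 1420 kPa.
W = (P₁V₁−P₂V₂)/(n−1) = (239×50.2−1420×14.3)/0.42 = -19800 J.
ΔU = nCvΔT = 4.02×12.5×(608−359) = 12500 J.
Q = ΔU + W = -7340 J.
State after step 1: P = 1420 kPa, V = 14.3 L, T = 608 K.
Step 2 — Isobaric: P stays 1420 kPa; V/T = const ⇒ T₂ = 676 K, V₂ = 15.9 L.
W = PΔV = 1420×(15.9−14.3) kPa·L = 2270 J.
ΔU = nCvΔT = 4.02×12.5×(676−608) = 3400 J.
Q = ΔU + W = nCpΔT = 5660 J.
Net over both steps: W = -17600 J, Q = -1670 J, ΔU = 15900 J.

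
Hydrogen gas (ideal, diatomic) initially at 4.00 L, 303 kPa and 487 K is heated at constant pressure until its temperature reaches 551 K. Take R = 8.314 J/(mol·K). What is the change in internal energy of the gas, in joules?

n = P₁V₁/(RT₁) = 303×4.00/(8.314×487) = 0.299 mol.
Isobaric: P stays 303 kPa; V/T = const ⇒ T₂ = 551 K, V₂ = 4.53 L.
For an ideal gas ΔU = nCvΔT with Cv = (5/2)R = 20.8 J/(mol·K).
ΔU = 0.299×20.8×(551−487) = 398 J.

398 J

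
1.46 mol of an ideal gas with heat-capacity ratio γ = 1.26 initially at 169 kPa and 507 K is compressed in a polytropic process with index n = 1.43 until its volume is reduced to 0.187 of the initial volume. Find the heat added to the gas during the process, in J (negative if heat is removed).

V₁ = nRT₁/P₁ = 1.46×8.314×507/169 = 36.4 L.
Polytropic n=1.43: T₂ = T₁(V₁/V₂)^(n−1) = 507×(5.35)^0.43 = 1040 K; P₂ = P₁(V₁/V₂)^n = 1860 kPa.
W = (P₁V₁−P₂V₂)/(n−1) = (169×36.4−1860×6.81)/0.43 = -15100 J.
ΔU = nCvΔT = 1.46×32.0×(1040−507) = 25000 J.
Q = ΔU + W = 9890 J.

9890 J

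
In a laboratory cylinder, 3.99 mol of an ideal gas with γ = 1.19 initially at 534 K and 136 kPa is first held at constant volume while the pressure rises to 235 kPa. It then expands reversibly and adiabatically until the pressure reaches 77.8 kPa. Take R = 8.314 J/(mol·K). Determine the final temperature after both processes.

773 K

V₁ = nRT₁/P₁ = 3.99×8.314×534/136 = 130 L.
Step 1 — Isochoric: V stays 130 L; P/T = const ⇒ T₂ = 923 K, P₂ = 235 kPa.
W = 0 (no volume change).
ΔU = nCvΔT = 3.99×43.8×(923−534) = 67900 J.
Q = ΔU = 67900 J.
State after step 1: P = 235 kPa, V = 130 L, T = 923 K.
Step 2 — Adiabatic: T₂/T₁ = (P₂/P₁)^((γ−1)/γ) ⇒ T₂ = 923×(0.331)^0.160 = 773 K; V₂ = 330 L.
ΔU = nCvΔT = 3.99×43.8×(773−923) = -26100 J.
Q = 0 for an adiabatic process, so W = −ΔU = 26100 J.
Net over both steps: W = 26100 J, Q = 67900 J, ΔU = 41800 J.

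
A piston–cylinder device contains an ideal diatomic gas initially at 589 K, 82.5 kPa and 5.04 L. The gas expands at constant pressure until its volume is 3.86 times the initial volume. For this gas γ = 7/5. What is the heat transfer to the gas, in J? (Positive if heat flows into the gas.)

4160 J

n = P₁V₁/(RT₁) = 82.5×5.04/(8.314×589) = 0.0849 mol.
Isobaric: P stays 82.5 kPa; V/T = const ⇒ T₂ = 2270 K, V₂ = 19.5 L.
W = PΔV = 82.5×(19.5−5.04) kPa·L = 1190 J.
ΔU = nCvΔT = 0.0849×20.8×(2270−589) = 2970 J.
Q = ΔU + W = nCpΔT = 4160 J.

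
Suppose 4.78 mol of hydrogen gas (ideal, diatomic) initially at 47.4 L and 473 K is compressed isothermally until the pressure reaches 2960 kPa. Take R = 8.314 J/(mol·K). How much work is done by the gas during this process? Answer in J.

-37800 J

P₁ = nRT₁/V₁ = 4.78×8.314×473/47.4 = 397 kPa.
Isothermal: T stays 473 K; PV = const ⇒ V₂ = 6.35 L, P₂ = 2960 kPa.
W = nRT ln(V₂/V₁) = 4.78×8.314×473×ln(0.134) = -37800 J.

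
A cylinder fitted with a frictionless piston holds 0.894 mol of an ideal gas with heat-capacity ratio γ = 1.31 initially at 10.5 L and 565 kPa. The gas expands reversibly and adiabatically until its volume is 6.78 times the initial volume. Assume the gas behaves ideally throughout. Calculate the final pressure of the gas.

T₁ = P₁V₁/(nR) = 565×10.5/(0.894×8.314) = 798 K.
Adiabatic: TV^(γ−1) = const ⇒ T₂ = 798×(0.147)^0.310 = 441 K; PV^γ = const ⇒ P₂ = 46.0 kPa.

46.0 kPa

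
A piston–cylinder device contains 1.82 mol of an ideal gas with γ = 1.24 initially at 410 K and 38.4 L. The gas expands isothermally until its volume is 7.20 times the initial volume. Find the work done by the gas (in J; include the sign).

12200 J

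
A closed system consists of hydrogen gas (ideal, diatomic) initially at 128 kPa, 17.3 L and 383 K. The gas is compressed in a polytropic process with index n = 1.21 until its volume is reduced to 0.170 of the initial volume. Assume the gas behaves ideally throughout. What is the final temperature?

Polytropic n=1.21: T₂ = T₁(V₁/V₂)^(n−1) = 383×(5.88)^0.21 = 556 K; P₂ = P₁(V₁/V₂)^n = 1090 kPa.

556 K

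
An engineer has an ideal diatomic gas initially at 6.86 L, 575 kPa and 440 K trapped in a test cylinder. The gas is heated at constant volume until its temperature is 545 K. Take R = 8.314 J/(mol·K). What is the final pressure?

Isochoric: V stays 6.86 L; P/T = const ⇒ T₂ = 545 K, P₂ = 712 kPa.

712 kPa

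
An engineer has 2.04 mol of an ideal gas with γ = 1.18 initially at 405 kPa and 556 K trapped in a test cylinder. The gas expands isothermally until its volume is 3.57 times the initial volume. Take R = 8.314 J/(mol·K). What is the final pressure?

V₁ = nRT₁/P₁ = 2.04×8.314×556/405 = 23.3 L.
Isothermal: T stays 556 K; PV = const ⇒ V₂ = 83.1 L, P₂ = 113 kPa.

113 kPa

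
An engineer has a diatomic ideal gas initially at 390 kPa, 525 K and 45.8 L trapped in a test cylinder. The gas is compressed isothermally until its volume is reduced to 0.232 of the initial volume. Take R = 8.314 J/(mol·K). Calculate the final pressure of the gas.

Isothermal: T stays 525 K; PV = const ⇒ V₂ = 10.6 L, P₂ = 1680 kPa.

1680 kPa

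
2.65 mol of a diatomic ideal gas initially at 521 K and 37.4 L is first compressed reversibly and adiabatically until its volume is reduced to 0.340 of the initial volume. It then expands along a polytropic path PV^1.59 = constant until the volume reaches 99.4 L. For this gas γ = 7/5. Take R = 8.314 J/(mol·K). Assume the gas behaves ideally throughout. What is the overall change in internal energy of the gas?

-15600 J

P₁ = nRT₁/V₁ = 2.65×8.314×521/37.4 = 307 kPa.
Step 1 — Adiabatic: TV^(γ−1) = const ⇒ T₂ = 521×(2.94)^0.400 = 802 K; PV^γ = const ⇒ P₂ = 1390 kPa.
ΔU = nCvΔT = 2.65×20.8×(802−521) = 15500 J.
Q = 0 for an adiabatic process, so W = −ΔU = -15500 J.
State after step 1: P = 1390 kPa, V = 12.7 L, T = 802 K.
Step 2 — Polytropic n=1.59: T₂ = T₁(V₁/V₂)^(n−1) = 802×(0.128)^0.59 = 238 K; P₂ = P₁(V₁/V₂)^n = 52.8 kPa.
W = (P₁V₁−P₂V₂)/(n−1) = (1390×12.7−52.8×99.4)/0.59 = 21100 J.
ΔU = nCvΔT = 2.65×20.8×(238−802) = -31000 J.
Q = ΔU + W = -10000 J.
Net over both steps: W = 5570 J, Q = -10000 J, ΔU = -15600 J.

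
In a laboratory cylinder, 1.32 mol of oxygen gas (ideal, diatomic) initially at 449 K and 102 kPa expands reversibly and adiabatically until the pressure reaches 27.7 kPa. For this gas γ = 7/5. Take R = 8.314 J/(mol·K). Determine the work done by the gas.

V₁ = nRT₁/P₁ = 1.32×8.314×449/102 = 48.3 L.
Adiabatic: T₂/T₁ = (P₂/P₁)^((γ−1)/γ) ⇒ T₂ = 449×(0.272)^0.286 = 309 K; V₂ = 123 L.
ΔU = nCvΔT = 1.32×20.8×(309−449) = -3830 J.
Q = 0 for an adiabatic process, so W = −ΔU = 3830 J.

3830 J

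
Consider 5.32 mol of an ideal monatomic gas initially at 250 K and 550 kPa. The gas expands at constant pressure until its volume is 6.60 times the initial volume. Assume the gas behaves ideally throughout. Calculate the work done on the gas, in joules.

V₁ = nRT₁/P₁ = 5.32×8.314×250/550 = 20.1 L.
Isobaric: P stays 550 kPa; V/T = const ⇒ T₂ = 1650 K, V₂ = 133 L.
W = PΔV = 550×(133−20.1) kPa·L = 61900 J.
Work done on the gas = −W_by = -61900 J.

-61900 J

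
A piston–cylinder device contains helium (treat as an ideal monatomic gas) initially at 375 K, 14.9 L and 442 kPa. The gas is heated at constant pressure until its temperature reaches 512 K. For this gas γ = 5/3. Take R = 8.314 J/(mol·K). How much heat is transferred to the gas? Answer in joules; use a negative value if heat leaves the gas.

n = P₁V₁/(RT₁) = 442×14.9/(8.314×375) = 2.11 mol.
Isobaric: P stays 442 kPa; V/T = const ⇒ T₂ = 512 K, V₂ = 20.3 L.
W = PΔV = 442×(20.3−14.9) kPa·L = 2410 J.
ΔU = nCvΔT = 2.11×12.5×(512−375) = 3610 J.
Q = ΔU + W = nCpΔT = 6020 J.

6020 J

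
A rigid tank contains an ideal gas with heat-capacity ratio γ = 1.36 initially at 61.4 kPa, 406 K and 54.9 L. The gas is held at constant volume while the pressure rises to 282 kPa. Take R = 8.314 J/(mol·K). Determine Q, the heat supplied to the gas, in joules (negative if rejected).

n = P₁V₁/(RT₁) = 61.4×54.9/(8.314×406) = 0.999 mol.
Isochoric: V stays 54.9 L; P/T = const ⇒ T₂ = 1860 K, P₂ = 282 kPa.
W = 0 (no volume change).
ΔU = nCvΔT = 0.999×23.1×(1860−406) = 33600 J.
Q = ΔU = 33600 J.

33600 J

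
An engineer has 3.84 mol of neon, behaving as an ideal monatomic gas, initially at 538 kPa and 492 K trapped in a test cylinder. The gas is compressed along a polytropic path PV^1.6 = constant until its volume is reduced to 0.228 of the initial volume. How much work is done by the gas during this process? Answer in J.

-37400 J

V₁ = nRT₁/P₁ = 3.84×8.314×492/538 = 29.2 L.
Polytropic n=1.6: T₂ = T₁(V₁/V₂)^(n−1) = 492×(4.39)^0.60 = 1190 K; P₂ = P₁(V₁/V₂)^n = 5730 kPa.
W = (P₁V₁−P₂V₂)/(n−1) = (538×29.2−5730×6.66)/0.60 = -37400 J.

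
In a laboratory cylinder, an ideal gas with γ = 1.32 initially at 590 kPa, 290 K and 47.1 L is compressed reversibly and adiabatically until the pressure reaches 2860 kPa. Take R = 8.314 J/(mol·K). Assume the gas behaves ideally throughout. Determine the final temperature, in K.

Adiabatic: T₂/T₁ = (P₂/P₁)^((γ−1)/γ) ⇒ T₂ = 290×(4.85)^0.242 = 425 K; V₂ = 14.2 L.

425 K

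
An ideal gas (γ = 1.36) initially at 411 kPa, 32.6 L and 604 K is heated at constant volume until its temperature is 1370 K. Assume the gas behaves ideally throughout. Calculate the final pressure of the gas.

Isochoric: V stays 32.6 L; P/T = const ⇒ T₂ = 1370 K, P₂ = 932 kPa.

932 kPa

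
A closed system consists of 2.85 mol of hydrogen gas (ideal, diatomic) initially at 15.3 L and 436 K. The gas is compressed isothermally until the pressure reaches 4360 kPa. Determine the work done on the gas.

19300 J

P₁ = nRT₁/V₁ = 2.85×8.314×436/15.3 = 675 kPa.
Isothermal: T stays 436 K; PV = const ⇒ V₂ = 2.37 L, P₂ = 4360 kPa.
W = nRT ln(V₂/V₁) = 2.85×8.314×436×ln(0.155) = -19300 J.
Work done on the gas = −W_by = 19300 J.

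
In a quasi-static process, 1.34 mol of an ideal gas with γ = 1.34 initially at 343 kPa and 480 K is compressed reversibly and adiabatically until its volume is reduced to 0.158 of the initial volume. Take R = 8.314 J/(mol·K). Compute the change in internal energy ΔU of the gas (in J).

13700 J

V₁ = nRT₁/P₁ = 1.34×8.314×480/343 = 15.6 L.
Adiabatic: TV^(γ−1) = const ⇒ T₂ = 480×(6.33)^0.340 = 899 K; PV^γ = const ⇒ P₂ = 4070 kPa.
For an ideal gas ΔU = nCvΔT with Cv = R/(γ−1) = 24.5 J/(mol·K).
ΔU = 1.34×24.5×(899−480) = 13700 J.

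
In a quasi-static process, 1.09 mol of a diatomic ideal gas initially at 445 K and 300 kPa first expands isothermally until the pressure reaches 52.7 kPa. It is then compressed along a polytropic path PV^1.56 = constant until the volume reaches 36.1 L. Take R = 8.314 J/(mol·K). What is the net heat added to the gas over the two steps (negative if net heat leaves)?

V₁ = nRT₁/P₁ = 1.09×8.314×445/300 = 13.4 L.
Step 1 — Isothermal: T stays 445 K; PV = const ⇒ V₂ = 76.5 L, P₂ = 52.7 kPa.
ΔU = 0 (ideal gas, T constant).
W = nRT ln(V₂/V₁) = 1.09×8.314×445×ln(5.69) = 7010 J.
Q = ΔU + W = 7010 J.
State after step 1: P = 52.7 kPa, V = 76.5 L, T = 445 K.
Step 2 — Polytropic n=1.56: T₂ = T₁(V₁/V₂)^(n−1) = 445×(2.12)^0.56 = 678 K; P₂ = P₁(V₁/V₂)^n = 170 kPa.
W = (P₁V₁−P₂V₂)/(n−1) = (52.7×76.5−170×36.1)/0.56 = -3770 J.
ΔU = nCvΔT = 1.09×20.8×(678−445) = 5270 J.
Q = ΔU + W = 1510 J.
Net over both steps: W = 3250 J, Q = 8520 J, ΔU = 5270 J.

8520 J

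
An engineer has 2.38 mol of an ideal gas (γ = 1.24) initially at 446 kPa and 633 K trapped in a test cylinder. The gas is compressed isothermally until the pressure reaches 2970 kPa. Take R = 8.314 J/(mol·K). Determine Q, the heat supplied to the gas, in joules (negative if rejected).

V₁ = nRT₁/P₁ = 2.38×8.314×633/446 = 28.1 L.
Isothermal: T stays 633 K; PV = const ⇒ V₂ = 4.22 L, P₂ = 2970 kPa.
ΔU = 0 (ideal gas, T constant).
W = nRT ln(V₂/V₁) = 2.38×8.314×633×ln(0.150) = -23700 J.
Q = ΔU + W = -23700 J.

-23700 J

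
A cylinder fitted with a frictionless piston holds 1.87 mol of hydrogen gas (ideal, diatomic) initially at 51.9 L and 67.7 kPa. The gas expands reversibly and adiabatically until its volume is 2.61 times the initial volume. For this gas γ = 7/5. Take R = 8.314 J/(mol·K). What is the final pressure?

T₁ = P₁V₁/(nR) = 67.7×51.9/(1.87×8.314) = 226 K.
Adiabatic: TV^(γ−1) = const ⇒ T₂ = 226×(0.383)^0.400 = 154 K; PV^γ = const ⇒ P₂ = 17.7 kPa.

17.7 kPa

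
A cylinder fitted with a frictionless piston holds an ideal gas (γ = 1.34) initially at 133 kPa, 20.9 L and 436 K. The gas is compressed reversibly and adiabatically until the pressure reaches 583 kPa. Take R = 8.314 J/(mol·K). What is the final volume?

Adiabatic: T₂/T₁ = (P₂/P₁)^((γ−1)/γ) ⇒ T₂ = 436×(4.38)^0.254 = 634 K; V₂ = 6.94 L.

6.94 L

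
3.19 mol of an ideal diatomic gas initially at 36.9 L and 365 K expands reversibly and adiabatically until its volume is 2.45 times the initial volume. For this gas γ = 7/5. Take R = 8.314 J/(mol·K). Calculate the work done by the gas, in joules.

P₁ = nRT₁/V₁ = 3.19×8.314×365/36.9 = 262 kPa.
Adiabatic: TV^(γ−1) = const ⇒ T₂ = 365×(0.408)^0.400 = 255 K; PV^γ = const ⇒ P₂ = 74.8 kPa.
ΔU = nCvΔT = 3.19×20.8×(255−365) = -7290 J.
Q = 0 for an adiabatic process, so W = −ΔU = 7290 J.

7290 J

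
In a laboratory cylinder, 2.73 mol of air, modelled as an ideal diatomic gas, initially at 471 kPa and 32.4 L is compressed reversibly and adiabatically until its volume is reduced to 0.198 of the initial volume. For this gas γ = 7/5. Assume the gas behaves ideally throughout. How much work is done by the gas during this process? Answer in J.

-34800 J

T₁ = P₁V₁/(nR) = 471×32.4/(2.73×8.314) = 672 K.
Adiabatic: TV^(γ−1) = const ⇒ T₂ = 672×(5.05)^0.400 = 1290 K; PV^γ = const ⇒ P₂ = 4550 kPa.
ΔU = nCvΔT = 2.73×20.8×(1290−672) = 34800 J.
Q = 0 for an adiabatic process, so W = −ΔU = -34800 J.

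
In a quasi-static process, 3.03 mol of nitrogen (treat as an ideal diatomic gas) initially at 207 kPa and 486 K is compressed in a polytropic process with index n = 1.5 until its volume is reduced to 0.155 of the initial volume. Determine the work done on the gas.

V₁ = nRT₁/P₁ = 3.03×8.314×486/207 = 59.1 L.
Polytropic n=1.5: T₂ = T₁(V₁/V₂)^(n−1) = 486×(6.45)^0.50 = 1230 K; P₂ = P₁(V₁/V₂)^n = 3390 kPa.
W = (P₁V₁−P₂V₂)/(n−1) = (207×59.1−3390×9.17)/0.50 = -37700 J.
Work done on the gas = −W_by = 37700 J.

37700 J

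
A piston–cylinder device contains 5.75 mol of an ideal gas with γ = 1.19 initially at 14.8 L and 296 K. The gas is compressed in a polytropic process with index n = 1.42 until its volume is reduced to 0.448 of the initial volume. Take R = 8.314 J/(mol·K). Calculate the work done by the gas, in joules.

-13500 J

P₁ = nRT₁/V₁ = 5.75×8.314×296/14.8 = 956 kPa.
Polytropic n=1.42: T₂ = T₁(V₁/V₂)^(n−1) = 296×(2.23)^0.42 = 415 K; P₂ = P₁(V₁/V₂)^n = 2990 kPa.
W = (P₁V₁−P₂V₂)/(n−1) = (956×14.8−2990×6.63)/0.42 = -13500 J.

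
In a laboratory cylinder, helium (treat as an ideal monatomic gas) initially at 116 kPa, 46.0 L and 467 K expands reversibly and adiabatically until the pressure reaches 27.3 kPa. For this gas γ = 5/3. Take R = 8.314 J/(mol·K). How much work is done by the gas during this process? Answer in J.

n = P₁V₁/(RT₁) = 116×46.0/(8.314×467) = 1.37 mol.
Adiabatic: T₂/T₁ = (P₂/P₁)^((γ−1)/γ) ⇒ T₂ = 467×(0.235)^0.400 = 262 K; V₂ = 110 L.
ΔU = nCvΔT = 1.37×12.5×(262−467) = -3520 J.
Q = 0 for an adiabatic process, so W = −ΔU = 3520 J.

3520 J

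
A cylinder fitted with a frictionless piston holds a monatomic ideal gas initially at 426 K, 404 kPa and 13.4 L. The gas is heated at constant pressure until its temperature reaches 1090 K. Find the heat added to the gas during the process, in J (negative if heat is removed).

n = P₁V₁/(RT₁) = 404×13.4/(8.314×426) = 1.53 mol.
Isobaric: P stays 404 kPa; V/T = const ⇒ T₂ = 1090 K, V₂ = 34.3 L.
W = PΔV = 404×(34.3−13.4) kPa·L = 8440 J.
ΔU = nCvΔT = 1.53×12.5×(1090−426) = 12700 J.
Q = ΔU + W = nCpΔT = 21100 J.

21100 J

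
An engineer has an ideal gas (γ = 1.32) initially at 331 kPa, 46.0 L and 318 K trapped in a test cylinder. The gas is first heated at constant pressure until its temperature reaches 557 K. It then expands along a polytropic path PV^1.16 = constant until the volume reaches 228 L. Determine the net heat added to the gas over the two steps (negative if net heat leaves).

60000 J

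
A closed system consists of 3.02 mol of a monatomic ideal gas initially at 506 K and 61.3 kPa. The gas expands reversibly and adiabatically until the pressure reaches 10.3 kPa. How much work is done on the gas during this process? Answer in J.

-9720 J

V₁ = nRT₁/P₁ = 3.02×8.314×506/61.3 = 207 L.
Adiabatic: T₂/T₁ = (P₂/P₁)^((γ−1)/γ) ⇒ T₂ = 506×(0.168)^0.400 = 248 K; V₂ = 604 L.
ΔU = nCvΔT = 3.02×12.5×(248−506) = -9720 J.
Q = 0 for an adiabatic process, so W = −ΔU = 9720 J.
Work done on the gas = −W_by = -9720 J.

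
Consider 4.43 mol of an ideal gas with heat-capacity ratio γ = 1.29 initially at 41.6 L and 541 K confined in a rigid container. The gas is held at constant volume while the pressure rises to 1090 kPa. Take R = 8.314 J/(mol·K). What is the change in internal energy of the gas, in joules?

P₁ = nRT₁/V₁ = 4.43×8.314×541/41.6 = 479 kPa.
Isochoric: V stays 41.6 L; P/T = const ⇒ T₂ = 1230 K, P₂ = 1090 kPa.
For an ideal gas ΔU = nCvΔT with Cv = R/(γ−1) = 28.7 J/(mol·K).
ΔU = 4.43×28.7×(1230−541) = 87600 J.

87600 J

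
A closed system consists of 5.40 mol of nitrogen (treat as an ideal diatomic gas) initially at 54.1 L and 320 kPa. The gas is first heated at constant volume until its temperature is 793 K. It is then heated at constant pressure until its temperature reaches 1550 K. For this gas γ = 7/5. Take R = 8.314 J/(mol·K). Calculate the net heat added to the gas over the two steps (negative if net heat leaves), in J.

165000 J

T₁ = P₁V₁/(nR) = 320×54.1/(5.40×8.314) = 386 K.
Step 1 — Isochoric: V stays 54.1 L; P/T = const ⇒ T₂ = 793 K, P₂ = 658 kPa.
W = 0 (no volume change).
ΔU = nCvΔT = 5.40×20.8×(793−386) = 45700 J.
Q = ΔU = 45700 J.
State after step 1: P = 658 kPa, V = 54.1 L, T = 793 K.
Step 2 — Isobaric: P stays 658 kPa; V/T = const ⇒ T₂ = 1550 K, V₂ = 106 L.
W = PΔV = 658×(106−54.1) kPa·L = 34000 J.
ΔU = nCvΔT = 5.40×20.8×(1550−793) = 85000 J.
Q = ΔU + W = nCpΔT = 119000 J.
Net over both steps: W = 34000 J, Q = 165000 J, ΔU = 131000 J.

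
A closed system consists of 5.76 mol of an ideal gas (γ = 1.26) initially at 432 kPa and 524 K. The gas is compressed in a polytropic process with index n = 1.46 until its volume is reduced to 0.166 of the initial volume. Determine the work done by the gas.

-70100 J

V₁ = nRT₁/P₁ = 5.76×8.314×524/432 = 58.1 L.
Polytropic n=1.46: T₂ = T₁(V₁/V₂)^(n−1) = 524×(6.02)^0.46 = 1200 K; P₂ = P₁(V₁/V₂)^n = 5940 kPa.
W = (P₁V₁−P₂V₂)/(n−1) = (432×58.1−5940×9.64)/0.46 = -70100 J.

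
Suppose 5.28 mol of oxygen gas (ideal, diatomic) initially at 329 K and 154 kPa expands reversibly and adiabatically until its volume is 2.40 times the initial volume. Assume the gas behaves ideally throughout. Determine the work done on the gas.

-10700 J

V₁ = nRT₁/P₁ = 5.28×8.314×329/154 = 93.8 L.
Adiabatic: TV^(γ−1) = const ⇒ T₂ = 329×(0.417)^0.400 = 232 K; PV^γ = const ⇒ P₂ = 45.2 kPa.
ΔU = nCvΔT = 5.28×20.8×(232−329) = -10700 J.
Q = 0 for an adiabatic process, so W = −ΔU = 10700 J.
Work done on the gas = −W_by = -10700 J.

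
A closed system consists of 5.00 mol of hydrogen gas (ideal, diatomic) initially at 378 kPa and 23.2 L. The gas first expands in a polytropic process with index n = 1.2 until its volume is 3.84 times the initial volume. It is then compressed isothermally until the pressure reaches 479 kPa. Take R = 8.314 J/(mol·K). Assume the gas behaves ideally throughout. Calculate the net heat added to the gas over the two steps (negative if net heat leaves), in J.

T₁ = P₁V₁/(nR) = 378×23.2/(5.00×8.314) = 211 K.
Step 1 — Polytropic n=1.2: T₂ = T₁(V₁/V₂)^(n−1) = 211×(0.260)^0.20 = 161 K; P₂ = P₁(V₁/V₂)^n = 75.2 kPa.
W = (P₁V₁−P₂V₂)/(n−1) = (378×23.2−75.2×89.1)/0.20 = 10300 J.
ΔU = nCvΔT = 5.00×20.8×(161−211) = -5170 J.
Q = ΔU + W = 5170 J.
State after step 1: P = 75.2 kPa, V = 89.1 L, T = 161 K.
Step 2 — Isothermal: T stays 161 K; PV = const ⇒ V₂ = 14.0 L, P₂ = 479 kPa.
ΔU = 0 (ideal gas, T constant).
W = nRT ln(V₂/V₁) = 5.00×8.314×161×ln(0.157) = -12400 J.
Q = ΔU + W = -12400 J.
Net over both steps: W = -2060 J, Q = -7230 J, ΔU = -5170 J.

-7230 J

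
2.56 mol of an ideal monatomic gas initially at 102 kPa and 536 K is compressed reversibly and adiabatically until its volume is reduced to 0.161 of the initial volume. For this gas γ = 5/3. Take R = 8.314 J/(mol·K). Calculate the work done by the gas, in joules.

V₁ = nRT₁/P₁ = 2.56×8.314×536/102 = 112 L.
Adiabatic: TV^(γ−1) = const ⇒ T₂ = 536×(6.21)^0.667 = 1810 K; PV^γ = const ⇒ P₂ = 2140 kPa.
ΔU = nCvΔT = 2.56×12.5×(1810−536) = 40700 J.
Q = 0 for an adiabatic process, so W = −ΔU = -40700 J.

-40700 J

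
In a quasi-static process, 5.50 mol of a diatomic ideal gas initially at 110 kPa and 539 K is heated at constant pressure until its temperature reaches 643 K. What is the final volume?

V₁ = nRT₁/P₁ = 5.50×8.314×539/110 = 224 L.
Isobaric: P stays 110 kPa; V/T = const ⇒ T₂ = 643 K, V₂ = 267 L.

267 L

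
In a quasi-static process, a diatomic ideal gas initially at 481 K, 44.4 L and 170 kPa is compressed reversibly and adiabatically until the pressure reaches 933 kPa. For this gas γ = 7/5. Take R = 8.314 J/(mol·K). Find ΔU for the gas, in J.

11800 J

n = P₁V₁/(RT₁) = 170×44.4/(8.314×481) = 1.89 mol.
Adiabatic: T₂/T₁ = (P₂/P₁)^((γ−1)/γ) ⇒ T₂ = 481×(5.49)^0.286 = 782 K; V₂ = 13.2 L.
For an ideal gas ΔU = nCvΔT with Cv = (5/2)R = 20.8 J/(mol·K).
ΔU = 1.89×20.8×(782−481) = 11800 J.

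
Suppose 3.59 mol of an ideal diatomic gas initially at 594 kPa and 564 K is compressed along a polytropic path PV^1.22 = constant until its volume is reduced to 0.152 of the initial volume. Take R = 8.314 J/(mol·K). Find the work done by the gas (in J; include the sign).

V₁ = nRT₁/P₁ = 3.59×8.314×564/594 = 28.3 L.
Polytropic n=1.22: T₂ = T₁(V₁/V₂)^(n−1) = 564×(6.58)^0.22 = 854 K; P₂ = P₁(V₁/V₂)^n = 5910 kPa.
W = (P₁V₁−P₂V₂)/(n−1) = (594×28.3−5910×4.31)/0.22 = -39300 J.

-39300 J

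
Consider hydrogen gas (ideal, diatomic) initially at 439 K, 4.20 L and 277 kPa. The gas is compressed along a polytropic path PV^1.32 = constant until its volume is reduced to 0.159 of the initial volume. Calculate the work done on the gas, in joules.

n = P₁V₁/(RT₁) = 277×4.20/(8.314×439) = 0.319 mol.
Polytropic n=1.32: T₂ = T₁(V₁/V₂)^(n−1) = 439×(6.29)^0.32 = 791 K; P₂ = P₁(V₁/V₂)^n = 3140 kPa.
W = (P₁V₁−P₂V₂)/(n−1) = (277×4.20−3140×0.668)/0.32 = -2910 J.
Work done on the gas = −W_by = 2910 J.

2910 J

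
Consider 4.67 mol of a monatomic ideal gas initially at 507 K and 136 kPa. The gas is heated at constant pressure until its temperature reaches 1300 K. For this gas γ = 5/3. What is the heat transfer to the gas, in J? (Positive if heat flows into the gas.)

V₁ = nRT₁/P₁ = 4.67×8.314×507/136 = 145 L.
Isobaric: P stays 136 kPa; V/T = const ⇒ T₂ = 1300 K, V₂ = 371 L.
W = PΔV = 136×(371−145) kPa·L = 30800 J.
ΔU = nCvΔT = 4.67×12.5×(1300−507) = 46200 J.
Q = ΔU + W = nCpΔT = 77000 J.

77000 J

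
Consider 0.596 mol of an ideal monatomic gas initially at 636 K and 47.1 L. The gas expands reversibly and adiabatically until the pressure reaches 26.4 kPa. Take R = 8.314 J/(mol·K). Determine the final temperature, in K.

P₁ = nRT₁/V₁ = 0.596×8.314×636/47.1 = 66.9 kPa.
Adiabatic: T₂/T₁ = (P₂/P₁)^((γ−1)/γ) ⇒ T₂ = 636×(0.395)^0.400 = 438 K; V₂ = 82.3 L.

438 K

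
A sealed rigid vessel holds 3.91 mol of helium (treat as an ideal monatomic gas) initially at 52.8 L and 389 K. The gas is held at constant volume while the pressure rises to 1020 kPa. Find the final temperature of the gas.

1660 K

P₁ = nRT₁/V₁ = 3.91×8.314×389/52.8 = 239 kPa.
Isochoric: V stays 52.8 L; P/T = const ⇒ T₂ = 1660 K, P₂ = 1020 kPa.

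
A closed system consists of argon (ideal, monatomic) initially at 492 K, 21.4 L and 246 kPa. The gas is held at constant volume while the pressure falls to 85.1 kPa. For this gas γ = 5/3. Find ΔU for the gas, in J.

-5160 J

n = P₁V₁/(RT₁) = 246×21.4/(8.314×492) = 1.29 mol.
Isochoric: V stays 21.4 L; P/T = const ⇒ T₂ = 170 K, P₂ = 85.1 kPa.
For an ideal gas ΔU = nCvΔT with Cv = (3/2)R = 12.5 J/(mol·K).
ΔU = 1.29×12.5×(170−492) = -5160 J.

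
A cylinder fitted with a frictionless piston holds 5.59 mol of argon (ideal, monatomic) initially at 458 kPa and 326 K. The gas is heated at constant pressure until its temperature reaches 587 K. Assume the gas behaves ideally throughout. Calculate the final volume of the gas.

59.6 L

V₁ = nRT₁/P₁ = 5.59×8.314×326/458 = 33.1 L.
Isobaric: P stays 458 kPa; V/T = const ⇒ T₂ = 587 K, V₂ = 59.6 L.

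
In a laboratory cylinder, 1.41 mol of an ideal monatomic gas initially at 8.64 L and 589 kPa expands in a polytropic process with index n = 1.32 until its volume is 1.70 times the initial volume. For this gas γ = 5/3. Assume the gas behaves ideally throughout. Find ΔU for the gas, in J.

-1190 J

T₁ = P₁V₁/(nR) = 589×8.64/(1.41×8.314) = 434 K.
Polytropic n=1.32: T₂ = T₁(V₁/V₂)^(n−1) = 434×(0.588)^0.32 = 366 K; P₂ = P₁(V₁/V₂)^n = 292 kPa.
For an ideal gas ΔU = nCvΔT with Cv = (3/2)R = 12.5 J/(mol·K).
ΔU = 1.41×12.5×(366−434) = -1190 J.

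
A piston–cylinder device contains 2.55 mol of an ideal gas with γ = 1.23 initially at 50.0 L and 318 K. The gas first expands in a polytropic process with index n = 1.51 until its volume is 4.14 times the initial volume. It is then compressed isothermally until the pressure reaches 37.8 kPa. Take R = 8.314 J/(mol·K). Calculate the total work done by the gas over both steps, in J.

P₁ = nRT₁/V₁ = 2.55×8.314×318/50.0 = 135 kPa.
Step 1 — Polytropic n=1.51: T₂ = T₁(V₁/V₂)^(n−1) = 318×(0.242)^0.51 = 154 K; P₂ = P₁(V₁/V₂)^n = 15.8 kPa.
W = (P₁V₁−P₂V₂)/(n−1) = (135×50.0−15.8×207)/0.51 = 6810 J.
ΔU = nCvΔT = 2.55×36.1×(154−318) = -15100 J.
Q = ΔU + W = -8300 J.
State after step 1: P = 15.8 kPa, V = 207 L, T = 154 K.
Step 2 — Isothermal: T stays 154 K; PV = const ⇒ V₂ = 86.4 L, P₂ = 37.8 kPa.
ΔU = 0 (ideal gas, T constant).
W = nRT ln(V₂/V₁) = 2.55×8.314×154×ln(0.417) = -2850 J.
Q = ΔU + W = -2850 J.
Net over both steps: W = 3960 J, Q = -11100 J, ΔU = -15100 J.

3960 J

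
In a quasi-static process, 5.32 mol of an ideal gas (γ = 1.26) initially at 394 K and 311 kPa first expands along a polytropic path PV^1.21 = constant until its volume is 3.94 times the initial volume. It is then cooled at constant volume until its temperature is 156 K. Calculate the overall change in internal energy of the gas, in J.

-40500 J

V₁ = nRT₁/P₁ = 5.32×8.314×394/311 = 56.0 L.
Step 1 — Polytropic n=1.21: T₂ = T₁(V₁/V₂)^(n−1) = 394×(0.254)^0.21 = 295 K; P₂ = P₁(V₁/V₂)^n = 59.2 kPa.
W = (P₁V₁−P₂V₂)/(n−1) = (311×56.0−59.2×221)/0.21 = 20800 J.
ΔU = nCvΔT = 5.32×32.0×(295−394) = -16800 J.
Q = ΔU + W = 3990 J.
State after step 1: P = 59.2 kPa, V = 221 L, T = 295 K.
Step 2 — Isochoric: V stays 221 L; P/T = const ⇒ T₂ = 156 K, P₂ = 31.3 kPa.
W = 0 (no volume change).
ΔU = nCvΔT = 5.32×32.0×(156−295) = -23700 J.
Q = ΔU = -23700 J.
Net over both steps: W = 20800 J, Q = -19700 J, ΔU = -40500 J.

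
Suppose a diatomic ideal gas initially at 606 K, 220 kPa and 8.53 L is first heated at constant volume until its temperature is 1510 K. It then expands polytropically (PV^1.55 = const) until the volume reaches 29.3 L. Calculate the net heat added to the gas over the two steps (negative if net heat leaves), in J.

n = P₁V₁/(RT₁) = 220×8.53/(8.314×606) = 0.372 mol.
Step 1 — Isochoric: V stays 8.53 L; P/T = const ⇒ T₂ = 1510 K, P₂ = 548 kPa.
W = 0 (no volume change).
ΔU = nCvΔT = 0.372×20.8×(1510−606) = 7000 J.
Q = ΔU = 7000 J.
State after step 1: P = 548 kPa, V = 8.53 L, T = 1510 K.
Step 2 — Polytropic n=1.55: T₂ = T₁(V₁/V₂)^(n−1) = 1510×(0.291)^0.55 = 766 K; P₂ = P₁(V₁/V₂)^n = 81.0 kPa.
W = (P₁V₁−P₂V₂)/(n−1) = (548×8.53−81.0×29.3)/0.55 = 4190 J.
ΔU = nCvΔT = 0.372×20.8×(766−1510) = -5760 J.
Q = ΔU + W = -1570 J.
Net over both steps: W = 4190 J, Q = 5430 J, ΔU = 1240 J.

5430 J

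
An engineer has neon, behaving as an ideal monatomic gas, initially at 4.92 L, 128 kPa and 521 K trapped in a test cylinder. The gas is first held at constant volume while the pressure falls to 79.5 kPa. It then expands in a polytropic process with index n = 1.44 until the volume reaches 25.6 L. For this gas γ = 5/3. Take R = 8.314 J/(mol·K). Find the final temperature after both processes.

157 K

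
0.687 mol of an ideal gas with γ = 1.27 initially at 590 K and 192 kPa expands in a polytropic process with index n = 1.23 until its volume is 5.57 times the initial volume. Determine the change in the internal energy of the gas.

V₁ = nRT₁/P₁ = 0.687×8.314×590/192 = 17.6 L.
Polytropic n=1.23: T₂ = T₁(V₁/V₂)^(n−1) = 590×(0.180)^0.23 = 397 K; P₂ = P₁(V₁/V₂)^n = 23.2 kPa.
For an ideal gas ΔU = nCvΔT with Cv = R/(γ−1) = 30.8 J/(mol·K).
ΔU = 0.687×30.8×(397−590) = -4070 J.

-4070 J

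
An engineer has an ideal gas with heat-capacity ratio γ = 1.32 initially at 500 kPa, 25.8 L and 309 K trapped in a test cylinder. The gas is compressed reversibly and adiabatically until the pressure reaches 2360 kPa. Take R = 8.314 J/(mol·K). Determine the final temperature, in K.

Adiabatic: T₂/T₁ = (P₂/P₁)^((γ−1)/γ) ⇒ T₂ = 309×(4.72)^0.242 = 450 K; V₂ = 7.96 L.

450 K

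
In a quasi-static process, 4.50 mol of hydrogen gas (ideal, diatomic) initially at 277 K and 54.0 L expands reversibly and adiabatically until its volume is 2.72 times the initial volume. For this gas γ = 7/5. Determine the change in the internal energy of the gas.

P₁ = nRT₁/V₁ = 4.50×8.314×277/54.0 = 192 kPa.
Adiabatic: TV^(γ−1) = const ⇒ T₂ = 277×(0.368)^0.400 = 186 K; PV^γ = const ⇒ P₂ = 47.3 kPa.
For an ideal gas ΔU = nCvΔT with Cv = (5/2)R = 20.8 J/(mol·K).
ΔU = 4.50×20.8×(186−277) = -8550 J.

-8550 J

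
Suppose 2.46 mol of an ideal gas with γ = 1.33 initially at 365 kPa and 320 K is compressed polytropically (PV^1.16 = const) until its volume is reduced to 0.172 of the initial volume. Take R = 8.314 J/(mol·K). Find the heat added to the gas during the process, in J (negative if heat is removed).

V₁ = nRT₁/P₁ = 2.46×8.314×320/365 = 17.9 L.
Polytropic n=1.16: T₂ = T₁(V₁/V₂)^(n−1) = 320×(5.81)^0.16 = 424 K; P₂ = P₁(V₁/V₂)^n = 2810 kPa.
W = (P₁V₁−P₂V₂)/(n−1) = (365×17.9−2810×3.08)/0.16 = -13300 J.
ΔU = nCvΔT = 2.46×25.2×(424−320) = 6450 J.
Q = ΔU + W = -6850 J.

-6850 J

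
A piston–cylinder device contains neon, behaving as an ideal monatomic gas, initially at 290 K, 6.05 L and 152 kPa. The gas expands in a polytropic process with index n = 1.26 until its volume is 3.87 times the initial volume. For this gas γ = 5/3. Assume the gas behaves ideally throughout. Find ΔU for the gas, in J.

-409 J

n = P₁V₁/(RT₁) = 152×6.05/(8.314×290) = 0.381 mol.
Polytropic n=1.26: T₂ = T₁(V₁/V₂)^(n−1) = 290×(0.258)^0.26 = 204 K; P₂ = P₁(V₁/V₂)^n = 27.6 kPa.
For an ideal gas ΔU = nCvΔT with Cv = (3/2)R = 12.5 J/(mol·K).
ΔU = 0.381×12.5×(204−290) = -409 J.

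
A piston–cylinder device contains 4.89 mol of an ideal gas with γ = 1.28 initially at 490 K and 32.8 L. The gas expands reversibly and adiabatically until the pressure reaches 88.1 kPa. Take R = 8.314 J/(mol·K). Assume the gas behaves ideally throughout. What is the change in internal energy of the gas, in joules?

-24500 J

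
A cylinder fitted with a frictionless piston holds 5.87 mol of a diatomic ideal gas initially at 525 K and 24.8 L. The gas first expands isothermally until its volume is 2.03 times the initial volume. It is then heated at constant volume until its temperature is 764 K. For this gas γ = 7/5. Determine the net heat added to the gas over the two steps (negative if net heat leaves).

P₁ = nRT₁/V₁ = 5.87×8.314×525/24.8 = 1030 kPa.
Step 1 — Isothermal: T stays 525 K; PV = const ⇒ V₂ = 50.3 L, P₂ = 509 kPa.
ΔU = 0 (ideal gas, T constant).
W = nRT ln(V₂/V₁) = 5.87×8.314×525×ln(2.03) = 18100 J.
Q = ΔU + W = 18100 J.
State after step 1: P = 509 kPa, V = 50.3 L, T = 525 K.
Step 2 — Isochoric: V stays 50.3 L; P/T = const ⇒ T₂ = 764 K, P₂ = 741 kPa.
W = 0 (no volume change).
ΔU = nCvΔT = 5.87×20.8×(764−525) = 29200 J.
Q = ΔU = 29200 J.
Net over both steps: W = 18100 J, Q = 47300 J, ΔU = 29200 J.

47300 J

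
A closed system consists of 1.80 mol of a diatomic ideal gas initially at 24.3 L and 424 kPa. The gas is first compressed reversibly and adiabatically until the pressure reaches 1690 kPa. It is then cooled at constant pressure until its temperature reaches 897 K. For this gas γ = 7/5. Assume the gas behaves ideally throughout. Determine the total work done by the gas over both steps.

-14400 J

T₁ = P₁V₁/(nR) = 424×24.3/(1.80×8.314) = 688 K.
Step 1 — Adiabatic: T₂/T₁ = (P₂/P₁)^((γ−1)/γ) ⇒ T₂ = 688×(3.99)^0.286 = 1020 K; V₂ = 9.05 L.
ΔU = nCvΔT = 1.80×20.8×(1020−688) = 12500 J.
Q = 0 for an adiabatic process, so W = −ΔU = -12500 J.
State after step 1: P = 1690 kPa, V = 9.05 L, T = 1020 K.
Step 2 — Isobaric: P stays 1690 kPa; V/T = const ⇒ T₂ = 897 K, V₂ = 7.94 L.
W = PΔV = 1690×(7.94−9.05) kPa·L = -1870 J.
ΔU = nCvΔT = 1.80×20.8×(897−1020) = -4680 J.
Q = ΔU + W = nCpΔT = -6550 J.
Net over both steps: W = -14400 J, Q = -6550 J, ΔU = 7800 J.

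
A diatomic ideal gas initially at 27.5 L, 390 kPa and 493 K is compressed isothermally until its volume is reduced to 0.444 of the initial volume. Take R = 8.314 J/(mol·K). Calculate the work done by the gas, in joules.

n = P₁V₁/(RT₁) = 390×27.5/(8.314×493) = 2.62 mol.
Isothermal: T stays 493 K; PV = const ⇒ V₂ = 12.2 L, P₂ = 878 kPa.
W = nRT ln(V₂/V₁) = 2.62×8.314×493×ln(0.444) = -8710 J.

-8710 J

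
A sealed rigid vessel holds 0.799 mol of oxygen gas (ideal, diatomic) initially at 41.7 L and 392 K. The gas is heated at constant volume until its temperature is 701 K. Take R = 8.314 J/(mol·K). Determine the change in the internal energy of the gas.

P₁ = nRT₁/V₁ = 0.799×8.314×392/41.7 = 62.4 kPa.
Isochoric: V stays 41.7 L; P/T = const ⇒ T₂ = 701 K, P₂ = 112 kPa.
For an ideal gas ΔU = nCvΔT with Cv = (5/2)R = 20.8 J/(mol·K).
ΔU = 0.799×20.8×(701−392) = 5130 J.

5130 J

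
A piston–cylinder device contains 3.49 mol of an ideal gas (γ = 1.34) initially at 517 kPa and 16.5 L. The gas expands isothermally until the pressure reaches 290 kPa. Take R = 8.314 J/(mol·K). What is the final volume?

29.4 L

T₁ = P₁V₁/(nR) = 517×16.5/(3.49×8.314) = 294 K.
Isothermal: T stays 294 K; PV = const ⇒ V₂ = 29.4 L, P₂ = 290 kPa.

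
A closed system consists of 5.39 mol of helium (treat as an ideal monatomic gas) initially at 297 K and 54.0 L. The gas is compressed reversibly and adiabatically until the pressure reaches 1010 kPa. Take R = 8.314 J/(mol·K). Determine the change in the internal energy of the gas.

15100 J

P₁ = nRT₁/V₁ = 5.39×8.314×297/54.0 = 246 kPa.
Adiabatic: T₂/T₁ = (P₂/P₁)^((γ−1)/γ) ⇒ T₂ = 297×(4.10)^0.400 = 522 K; V₂ = 23.2 L.
For an ideal gas ΔU = nCvΔT with Cv = (3/2)R = 12.5 J/(mol·K).
ΔU = 5.39×12.5×(522−297) = 15100 J.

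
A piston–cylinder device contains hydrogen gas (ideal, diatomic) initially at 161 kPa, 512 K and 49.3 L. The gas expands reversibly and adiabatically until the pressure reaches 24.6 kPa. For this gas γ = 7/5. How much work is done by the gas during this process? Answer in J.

8240 J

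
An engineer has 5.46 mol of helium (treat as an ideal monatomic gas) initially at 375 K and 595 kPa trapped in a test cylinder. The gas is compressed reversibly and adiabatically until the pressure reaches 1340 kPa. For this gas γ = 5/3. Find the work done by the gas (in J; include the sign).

-9800 J

V₁ = nRT₁/P₁ = 5.46×8.314×375/595 = 28.6 L.
Adiabatic: T₂/T₁ = (P₂/P₁)^((γ−1)/γ) ⇒ T₂ = 375×(2.25)^0.400 = 519 K; V₂ = 17.6 L.
ΔU = nCvΔT = 5.46×12.5×(519−375) = 9800 J.
Q = 0 for an adiabatic process, so W = −ΔU = -9800 J.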